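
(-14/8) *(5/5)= -7/4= -1.75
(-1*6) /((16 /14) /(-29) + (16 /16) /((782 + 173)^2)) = 370282150 /2431999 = 152.25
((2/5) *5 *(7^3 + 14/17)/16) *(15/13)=87675/1768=49.59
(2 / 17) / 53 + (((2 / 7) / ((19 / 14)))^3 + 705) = 4356942477 / 6179959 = 705.01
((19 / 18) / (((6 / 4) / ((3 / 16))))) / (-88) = -19 / 12672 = -0.00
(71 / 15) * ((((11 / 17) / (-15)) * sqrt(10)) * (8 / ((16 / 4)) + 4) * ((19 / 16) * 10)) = -46.00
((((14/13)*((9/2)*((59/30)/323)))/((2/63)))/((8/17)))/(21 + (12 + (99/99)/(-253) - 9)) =19748421/239925920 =0.08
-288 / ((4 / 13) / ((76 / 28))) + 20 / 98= -124478 / 49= -2540.37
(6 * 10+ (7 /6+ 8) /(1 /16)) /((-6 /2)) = -620 /9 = -68.89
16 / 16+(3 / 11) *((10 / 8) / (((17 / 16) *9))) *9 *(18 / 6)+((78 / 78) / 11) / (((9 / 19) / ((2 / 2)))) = 3626 / 1683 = 2.15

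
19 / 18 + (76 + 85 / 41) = 79.13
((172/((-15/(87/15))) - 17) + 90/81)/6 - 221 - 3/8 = -1269581/5400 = -235.11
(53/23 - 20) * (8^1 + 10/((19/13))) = -114774/437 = -262.64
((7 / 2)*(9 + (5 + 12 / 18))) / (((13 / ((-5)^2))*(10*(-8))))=-385 / 312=-1.23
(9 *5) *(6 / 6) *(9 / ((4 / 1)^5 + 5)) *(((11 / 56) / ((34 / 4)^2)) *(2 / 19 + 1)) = 4455 / 3766826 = 0.00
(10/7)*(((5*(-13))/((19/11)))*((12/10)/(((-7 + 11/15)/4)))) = 257400/6251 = 41.18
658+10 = 668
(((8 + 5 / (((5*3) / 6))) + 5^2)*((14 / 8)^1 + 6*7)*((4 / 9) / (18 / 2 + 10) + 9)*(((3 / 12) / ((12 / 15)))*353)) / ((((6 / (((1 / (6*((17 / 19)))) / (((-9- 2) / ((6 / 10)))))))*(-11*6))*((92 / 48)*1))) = 3336158875 / 163506816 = 20.40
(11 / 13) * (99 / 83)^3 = 10673289 / 7433231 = 1.44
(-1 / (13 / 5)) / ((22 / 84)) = -210 / 143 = -1.47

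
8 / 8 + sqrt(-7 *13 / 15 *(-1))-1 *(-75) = 78.46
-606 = -606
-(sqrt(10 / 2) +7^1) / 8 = -7 / 8 - sqrt(5) / 8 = -1.15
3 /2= 1.50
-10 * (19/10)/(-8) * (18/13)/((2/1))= 171/104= 1.64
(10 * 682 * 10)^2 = 4651240000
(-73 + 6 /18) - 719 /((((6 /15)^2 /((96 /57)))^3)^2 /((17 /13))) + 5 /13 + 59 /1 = -2346816024369766358 /1834789359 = -1279065639.26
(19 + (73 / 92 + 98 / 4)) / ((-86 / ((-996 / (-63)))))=-338225 / 41538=-8.14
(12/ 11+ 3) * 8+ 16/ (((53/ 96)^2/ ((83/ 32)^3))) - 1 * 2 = 58505797/ 61798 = 946.73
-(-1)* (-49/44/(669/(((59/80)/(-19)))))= 2891/44742720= 0.00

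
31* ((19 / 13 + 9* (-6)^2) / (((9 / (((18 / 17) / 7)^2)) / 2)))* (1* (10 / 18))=5246440 / 184093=28.50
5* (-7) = -35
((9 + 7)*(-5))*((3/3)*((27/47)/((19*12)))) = -180/893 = -0.20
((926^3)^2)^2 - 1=397495155639882245867698528490622975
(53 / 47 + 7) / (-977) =-382 / 45919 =-0.01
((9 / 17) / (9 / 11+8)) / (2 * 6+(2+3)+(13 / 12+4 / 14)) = 8316 / 2544407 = 0.00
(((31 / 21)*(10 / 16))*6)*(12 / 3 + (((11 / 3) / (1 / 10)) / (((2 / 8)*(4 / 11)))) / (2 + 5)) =100285 / 294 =341.11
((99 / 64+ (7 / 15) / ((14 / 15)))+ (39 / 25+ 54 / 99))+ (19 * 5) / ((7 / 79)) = 132599567 / 123200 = 1076.30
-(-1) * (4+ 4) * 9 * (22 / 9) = 176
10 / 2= 5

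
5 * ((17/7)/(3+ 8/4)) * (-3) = -51/7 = -7.29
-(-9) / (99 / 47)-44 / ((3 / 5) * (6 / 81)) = -10843 / 11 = -985.73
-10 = -10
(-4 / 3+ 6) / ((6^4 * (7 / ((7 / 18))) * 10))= 7 / 349920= 0.00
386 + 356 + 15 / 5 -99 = 646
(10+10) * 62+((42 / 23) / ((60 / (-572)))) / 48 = 3421399 / 2760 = 1239.64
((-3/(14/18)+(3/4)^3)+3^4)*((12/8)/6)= 34749/1792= 19.39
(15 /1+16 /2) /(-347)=-23 /347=-0.07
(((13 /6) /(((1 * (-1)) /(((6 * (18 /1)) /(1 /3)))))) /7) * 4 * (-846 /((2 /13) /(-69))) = -1065442248 /7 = -152206035.43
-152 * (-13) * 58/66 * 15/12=71630/33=2170.61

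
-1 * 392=-392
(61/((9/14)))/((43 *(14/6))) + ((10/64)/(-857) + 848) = 3003311291/3537696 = 848.95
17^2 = 289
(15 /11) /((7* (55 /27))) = 81 /847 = 0.10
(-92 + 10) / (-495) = 82 / 495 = 0.17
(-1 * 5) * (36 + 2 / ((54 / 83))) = -5275 / 27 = -195.37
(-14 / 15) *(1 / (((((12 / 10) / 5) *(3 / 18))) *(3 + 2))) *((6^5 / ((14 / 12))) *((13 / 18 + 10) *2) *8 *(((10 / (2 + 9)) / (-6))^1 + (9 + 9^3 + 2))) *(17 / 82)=-369126673920 / 451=-818462691.62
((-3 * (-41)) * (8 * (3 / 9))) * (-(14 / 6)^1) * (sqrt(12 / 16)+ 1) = -2296 / 3 - 1148 * sqrt(3) / 3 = -1428.13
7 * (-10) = -70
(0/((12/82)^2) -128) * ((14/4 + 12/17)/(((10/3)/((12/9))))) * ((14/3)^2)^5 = -1054860161.94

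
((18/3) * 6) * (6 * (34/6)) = 1224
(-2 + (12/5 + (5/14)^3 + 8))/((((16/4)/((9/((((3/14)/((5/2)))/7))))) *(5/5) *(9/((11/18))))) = 1274603/12096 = 105.37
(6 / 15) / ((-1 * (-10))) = 1 / 25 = 0.04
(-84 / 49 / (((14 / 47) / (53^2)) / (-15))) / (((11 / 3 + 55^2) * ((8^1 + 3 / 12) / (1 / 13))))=23764140 / 31832801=0.75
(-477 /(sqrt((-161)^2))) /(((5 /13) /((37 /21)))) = -76479 /5635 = -13.57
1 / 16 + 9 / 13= 157 / 208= 0.75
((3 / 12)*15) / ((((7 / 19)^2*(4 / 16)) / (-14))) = -10830 / 7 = -1547.14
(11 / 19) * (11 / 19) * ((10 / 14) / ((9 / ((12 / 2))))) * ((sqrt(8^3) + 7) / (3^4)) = 0.06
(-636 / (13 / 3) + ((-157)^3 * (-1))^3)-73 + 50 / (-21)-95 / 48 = 253150914953758631553179 / 4368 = 57955795548021664732.87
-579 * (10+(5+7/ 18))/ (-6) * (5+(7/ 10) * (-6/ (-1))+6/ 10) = 14553.27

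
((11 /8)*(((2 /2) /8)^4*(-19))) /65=-209 /2129920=-0.00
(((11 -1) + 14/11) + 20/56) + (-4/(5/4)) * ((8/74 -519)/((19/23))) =1094341093/541310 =2021.65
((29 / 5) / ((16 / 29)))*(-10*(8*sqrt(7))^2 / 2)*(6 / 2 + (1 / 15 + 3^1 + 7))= -4615408 / 15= -307693.87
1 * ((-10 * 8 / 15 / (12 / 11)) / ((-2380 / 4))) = 44 / 5355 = 0.01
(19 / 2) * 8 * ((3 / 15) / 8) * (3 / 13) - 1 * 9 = -1113 / 130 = -8.56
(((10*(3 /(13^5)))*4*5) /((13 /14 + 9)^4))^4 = 282262752580094499225600000000 /369065840492681520240521270747449249940016387204083836561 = 0.00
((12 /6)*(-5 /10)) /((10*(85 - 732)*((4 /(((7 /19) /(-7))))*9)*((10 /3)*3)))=-1 /44254800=-0.00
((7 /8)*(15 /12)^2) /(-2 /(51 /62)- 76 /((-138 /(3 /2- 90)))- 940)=-0.00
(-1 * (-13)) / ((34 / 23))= 299 / 34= 8.79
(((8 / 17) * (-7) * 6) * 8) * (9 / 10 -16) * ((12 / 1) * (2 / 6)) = 811776 / 85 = 9550.31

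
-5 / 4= -1.25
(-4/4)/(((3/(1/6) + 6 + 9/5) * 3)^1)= -5/387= -0.01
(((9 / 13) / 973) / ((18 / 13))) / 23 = 1 / 44758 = 0.00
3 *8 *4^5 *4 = 98304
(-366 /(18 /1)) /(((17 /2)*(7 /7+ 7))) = -61 /204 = -0.30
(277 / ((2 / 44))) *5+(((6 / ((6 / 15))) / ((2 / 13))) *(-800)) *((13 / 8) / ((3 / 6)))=-223030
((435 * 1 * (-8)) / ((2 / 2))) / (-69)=1160 / 23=50.43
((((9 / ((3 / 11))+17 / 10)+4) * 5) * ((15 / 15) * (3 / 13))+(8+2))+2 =1473 / 26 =56.65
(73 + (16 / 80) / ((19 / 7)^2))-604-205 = -1328431 / 1805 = -735.97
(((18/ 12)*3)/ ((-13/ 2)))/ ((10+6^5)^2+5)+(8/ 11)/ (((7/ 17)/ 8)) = 285811584217/ 20227474267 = 14.13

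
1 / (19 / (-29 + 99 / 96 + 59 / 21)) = -16907 / 12768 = -1.32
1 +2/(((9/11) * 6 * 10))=281/270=1.04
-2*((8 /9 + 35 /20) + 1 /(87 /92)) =-3859 /522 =-7.39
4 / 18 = 2 / 9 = 0.22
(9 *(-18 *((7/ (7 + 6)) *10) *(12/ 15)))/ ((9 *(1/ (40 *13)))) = -40320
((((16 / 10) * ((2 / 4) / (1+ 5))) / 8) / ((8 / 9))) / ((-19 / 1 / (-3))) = 9 / 3040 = 0.00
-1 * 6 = -6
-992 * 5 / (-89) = 4960 / 89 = 55.73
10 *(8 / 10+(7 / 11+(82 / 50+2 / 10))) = 1802 / 55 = 32.76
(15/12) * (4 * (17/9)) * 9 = 85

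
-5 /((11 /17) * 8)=-85 /88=-0.97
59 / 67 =0.88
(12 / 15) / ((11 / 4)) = 16 / 55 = 0.29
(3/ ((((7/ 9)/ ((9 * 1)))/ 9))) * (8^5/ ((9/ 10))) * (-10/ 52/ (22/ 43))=-4279910400/ 1001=-4275634.77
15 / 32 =0.47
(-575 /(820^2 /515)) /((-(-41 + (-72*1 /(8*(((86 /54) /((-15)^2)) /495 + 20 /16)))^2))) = 2677860642431600605 /65905607240886728176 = 0.04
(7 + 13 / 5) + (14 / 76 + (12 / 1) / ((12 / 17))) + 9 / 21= 36193 / 1330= 27.21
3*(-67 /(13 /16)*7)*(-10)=225120 /13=17316.92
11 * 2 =22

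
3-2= 1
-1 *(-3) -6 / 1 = -3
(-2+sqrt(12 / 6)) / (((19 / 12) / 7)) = -168 / 19+84*sqrt(2) / 19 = -2.59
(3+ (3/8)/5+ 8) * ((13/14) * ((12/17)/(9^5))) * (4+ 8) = 5759/3903795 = 0.00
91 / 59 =1.54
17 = 17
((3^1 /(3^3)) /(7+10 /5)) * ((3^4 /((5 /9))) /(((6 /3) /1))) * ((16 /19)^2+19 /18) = 11467 /7220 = 1.59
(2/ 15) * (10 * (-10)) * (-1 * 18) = 240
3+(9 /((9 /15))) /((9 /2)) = 6.33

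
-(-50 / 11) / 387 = 0.01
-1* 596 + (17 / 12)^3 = -1024975 / 1728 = -593.16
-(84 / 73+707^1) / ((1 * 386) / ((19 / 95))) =-10339 / 28178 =-0.37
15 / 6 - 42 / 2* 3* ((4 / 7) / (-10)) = 61 / 10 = 6.10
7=7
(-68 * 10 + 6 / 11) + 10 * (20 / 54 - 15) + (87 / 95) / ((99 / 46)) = -23286554 / 28215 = -825.33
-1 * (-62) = 62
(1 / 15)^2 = 1 / 225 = 0.00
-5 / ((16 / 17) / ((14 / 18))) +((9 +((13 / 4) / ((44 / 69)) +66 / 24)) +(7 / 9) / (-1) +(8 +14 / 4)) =9281 / 396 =23.44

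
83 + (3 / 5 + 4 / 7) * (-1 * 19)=2126 / 35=60.74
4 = 4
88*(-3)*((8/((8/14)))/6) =-616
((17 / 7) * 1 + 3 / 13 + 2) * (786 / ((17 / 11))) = 3665904 / 1547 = 2369.69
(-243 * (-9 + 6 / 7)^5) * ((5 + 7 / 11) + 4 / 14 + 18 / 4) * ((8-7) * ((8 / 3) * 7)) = 1692432825.51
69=69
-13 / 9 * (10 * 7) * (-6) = 1820 / 3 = 606.67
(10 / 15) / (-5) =-2 / 15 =-0.13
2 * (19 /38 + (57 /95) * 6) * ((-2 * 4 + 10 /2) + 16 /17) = -287 /17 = -16.88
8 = 8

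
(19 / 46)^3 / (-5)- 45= -21907459 / 486680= -45.01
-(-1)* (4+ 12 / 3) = 8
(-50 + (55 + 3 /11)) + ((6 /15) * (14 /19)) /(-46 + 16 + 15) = 82342 /15675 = 5.25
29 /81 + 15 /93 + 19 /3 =17207 /2511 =6.85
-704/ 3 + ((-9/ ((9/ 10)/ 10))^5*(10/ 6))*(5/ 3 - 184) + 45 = 27349999998293/ 9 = 3038888888699.22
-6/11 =-0.55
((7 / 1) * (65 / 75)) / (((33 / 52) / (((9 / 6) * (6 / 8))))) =1183 / 110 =10.75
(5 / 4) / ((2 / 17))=85 / 8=10.62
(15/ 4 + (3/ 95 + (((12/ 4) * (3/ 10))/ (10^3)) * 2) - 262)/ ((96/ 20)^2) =-24530579/ 2188800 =-11.21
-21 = -21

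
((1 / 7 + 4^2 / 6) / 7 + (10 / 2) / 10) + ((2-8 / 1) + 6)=265 / 294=0.90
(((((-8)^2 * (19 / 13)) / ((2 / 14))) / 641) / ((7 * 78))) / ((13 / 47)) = 28576 / 4224831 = 0.01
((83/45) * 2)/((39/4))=664/1755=0.38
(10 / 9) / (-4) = -5 / 18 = -0.28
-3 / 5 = -0.60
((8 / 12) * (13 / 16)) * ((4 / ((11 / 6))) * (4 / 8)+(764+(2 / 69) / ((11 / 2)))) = 1887301 / 4554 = 414.43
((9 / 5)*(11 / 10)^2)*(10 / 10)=1089 / 500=2.18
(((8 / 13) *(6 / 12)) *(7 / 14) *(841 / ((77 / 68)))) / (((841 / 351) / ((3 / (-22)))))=-5508 / 847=-6.50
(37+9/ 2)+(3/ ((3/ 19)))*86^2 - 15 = 281101/ 2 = 140550.50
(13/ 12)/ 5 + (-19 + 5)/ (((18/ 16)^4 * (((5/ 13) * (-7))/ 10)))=4288271/ 131220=32.68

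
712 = 712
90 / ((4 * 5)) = 9 / 2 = 4.50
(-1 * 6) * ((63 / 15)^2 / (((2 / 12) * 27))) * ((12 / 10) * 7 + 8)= -48216 / 125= -385.73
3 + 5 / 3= 14 / 3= 4.67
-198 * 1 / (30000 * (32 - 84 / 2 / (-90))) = -99 / 487000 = -0.00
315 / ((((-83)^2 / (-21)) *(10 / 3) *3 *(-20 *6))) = 441 / 551120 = 0.00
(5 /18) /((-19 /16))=-40 /171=-0.23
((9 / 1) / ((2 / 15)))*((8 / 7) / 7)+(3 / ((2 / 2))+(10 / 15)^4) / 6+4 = 370387 / 23814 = 15.55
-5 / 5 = -1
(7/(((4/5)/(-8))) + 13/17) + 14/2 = -1058/17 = -62.24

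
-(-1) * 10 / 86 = 5 / 43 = 0.12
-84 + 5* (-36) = -264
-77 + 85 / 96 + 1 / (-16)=-7313 / 96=-76.18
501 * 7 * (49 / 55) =171843 / 55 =3124.42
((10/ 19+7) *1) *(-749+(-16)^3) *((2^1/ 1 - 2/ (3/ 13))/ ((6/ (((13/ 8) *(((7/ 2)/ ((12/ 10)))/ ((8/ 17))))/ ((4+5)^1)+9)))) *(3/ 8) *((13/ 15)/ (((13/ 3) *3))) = 850157165/ 82944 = 10249.77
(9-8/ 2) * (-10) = -50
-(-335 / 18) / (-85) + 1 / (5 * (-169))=-56921 / 258570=-0.22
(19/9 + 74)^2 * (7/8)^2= 22992025/5184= 4435.19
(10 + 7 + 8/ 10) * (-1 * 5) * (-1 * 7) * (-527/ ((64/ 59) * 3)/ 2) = -19370939/ 384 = -50445.15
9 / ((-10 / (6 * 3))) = -81 / 5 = -16.20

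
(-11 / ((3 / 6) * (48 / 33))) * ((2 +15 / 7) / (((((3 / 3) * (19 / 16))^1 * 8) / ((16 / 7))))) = -14036 / 931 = -15.08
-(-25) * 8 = 200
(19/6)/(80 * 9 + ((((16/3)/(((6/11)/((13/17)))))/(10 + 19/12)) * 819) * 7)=44897/62676576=0.00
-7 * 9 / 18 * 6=-21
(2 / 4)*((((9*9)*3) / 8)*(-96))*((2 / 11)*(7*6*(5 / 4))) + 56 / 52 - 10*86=-2112996 / 143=-14776.20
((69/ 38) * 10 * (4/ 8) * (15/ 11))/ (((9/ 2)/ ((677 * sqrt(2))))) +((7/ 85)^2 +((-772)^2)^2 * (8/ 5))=389275 * sqrt(2)/ 209 +4106076490639409/ 7225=568315087843.66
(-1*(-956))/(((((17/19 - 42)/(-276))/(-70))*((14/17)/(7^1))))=-2982892080/781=-3819324.05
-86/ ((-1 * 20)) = 43/ 10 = 4.30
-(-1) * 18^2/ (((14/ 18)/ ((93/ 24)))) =22599/ 14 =1614.21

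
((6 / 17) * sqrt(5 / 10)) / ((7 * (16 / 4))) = 3 * sqrt(2) / 476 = 0.01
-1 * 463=-463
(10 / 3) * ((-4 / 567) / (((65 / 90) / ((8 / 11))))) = -640 / 27027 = -0.02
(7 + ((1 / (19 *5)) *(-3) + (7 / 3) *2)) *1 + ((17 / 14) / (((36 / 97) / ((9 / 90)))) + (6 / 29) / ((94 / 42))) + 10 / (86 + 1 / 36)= 13628204777 / 1119731760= 12.17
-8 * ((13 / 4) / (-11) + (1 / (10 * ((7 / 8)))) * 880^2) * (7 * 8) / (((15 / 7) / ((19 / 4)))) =-4833891916 / 55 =-87888943.93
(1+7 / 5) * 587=7044 / 5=1408.80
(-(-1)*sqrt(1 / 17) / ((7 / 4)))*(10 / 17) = 40*sqrt(17) / 2023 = 0.08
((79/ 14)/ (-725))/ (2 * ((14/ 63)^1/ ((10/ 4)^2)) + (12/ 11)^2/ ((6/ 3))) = -86031/ 7363216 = -0.01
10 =10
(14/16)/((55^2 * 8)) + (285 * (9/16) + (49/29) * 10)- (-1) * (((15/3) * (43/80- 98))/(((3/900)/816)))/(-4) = 167442193682703/5614400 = 29823702.21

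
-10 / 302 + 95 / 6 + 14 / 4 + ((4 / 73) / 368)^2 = 394350007861 / 20432409168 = 19.30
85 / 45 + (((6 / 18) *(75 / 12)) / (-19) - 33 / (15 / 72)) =-535643 / 3420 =-156.62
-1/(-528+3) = 1/525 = 0.00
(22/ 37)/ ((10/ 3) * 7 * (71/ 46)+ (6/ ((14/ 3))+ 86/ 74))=10626/ 687361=0.02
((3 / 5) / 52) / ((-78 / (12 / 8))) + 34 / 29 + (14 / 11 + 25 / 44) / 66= 56934023 / 47441680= 1.20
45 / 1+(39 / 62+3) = 48.63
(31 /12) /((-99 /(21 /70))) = -31 /3960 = -0.01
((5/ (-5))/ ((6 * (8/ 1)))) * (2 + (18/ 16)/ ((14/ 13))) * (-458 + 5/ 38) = 5933059/ 204288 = 29.04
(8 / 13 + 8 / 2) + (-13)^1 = -109 / 13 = -8.38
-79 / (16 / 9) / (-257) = 711 / 4112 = 0.17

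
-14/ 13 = -1.08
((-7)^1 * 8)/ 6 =-28/ 3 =-9.33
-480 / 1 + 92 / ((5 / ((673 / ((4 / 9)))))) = 136911 / 5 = 27382.20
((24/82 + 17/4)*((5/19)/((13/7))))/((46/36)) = 234675/465842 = 0.50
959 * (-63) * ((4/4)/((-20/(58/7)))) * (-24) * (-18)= 54064584/5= 10812916.80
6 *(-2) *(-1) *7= 84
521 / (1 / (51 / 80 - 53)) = -2182469 / 80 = -27280.86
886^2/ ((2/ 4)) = 1569992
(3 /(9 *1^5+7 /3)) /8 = 9 /272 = 0.03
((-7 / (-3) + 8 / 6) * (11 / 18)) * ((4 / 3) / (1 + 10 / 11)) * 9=2662 / 189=14.08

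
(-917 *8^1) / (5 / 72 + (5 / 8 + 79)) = -264096 / 2869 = -92.05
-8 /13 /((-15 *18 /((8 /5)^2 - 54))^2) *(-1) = 3307592 /148078125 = 0.02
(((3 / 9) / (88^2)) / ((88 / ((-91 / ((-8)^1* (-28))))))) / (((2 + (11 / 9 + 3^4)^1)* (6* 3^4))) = -13 / 2677825142784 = -0.00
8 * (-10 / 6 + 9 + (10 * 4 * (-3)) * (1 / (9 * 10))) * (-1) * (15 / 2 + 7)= -696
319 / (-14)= -319 / 14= -22.79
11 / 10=1.10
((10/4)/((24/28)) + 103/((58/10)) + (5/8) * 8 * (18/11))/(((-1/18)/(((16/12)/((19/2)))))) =-441860/6061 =-72.90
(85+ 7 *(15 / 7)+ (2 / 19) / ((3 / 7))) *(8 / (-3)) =-45712 / 171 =-267.32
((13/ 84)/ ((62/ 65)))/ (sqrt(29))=845*sqrt(29)/ 151032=0.03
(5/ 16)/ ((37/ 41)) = 205/ 592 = 0.35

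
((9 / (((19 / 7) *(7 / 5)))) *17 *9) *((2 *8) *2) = 220320 / 19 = 11595.79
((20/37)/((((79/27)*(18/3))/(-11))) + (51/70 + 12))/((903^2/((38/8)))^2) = 101685397/241855144579671840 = 0.00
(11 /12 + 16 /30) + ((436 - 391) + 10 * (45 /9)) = 1929 /20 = 96.45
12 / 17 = 0.71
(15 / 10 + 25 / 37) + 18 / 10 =1471 / 370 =3.98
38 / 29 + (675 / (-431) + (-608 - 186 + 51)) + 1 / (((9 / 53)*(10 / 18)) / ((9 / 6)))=-90912199 / 124990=-727.36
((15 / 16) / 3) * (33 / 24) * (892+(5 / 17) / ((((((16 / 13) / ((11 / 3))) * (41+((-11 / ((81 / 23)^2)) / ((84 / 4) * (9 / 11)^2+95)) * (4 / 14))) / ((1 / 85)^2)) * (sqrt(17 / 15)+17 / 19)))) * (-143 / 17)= -363116368548519161865575 / 112626643129555621888- 4101107001780789 * sqrt(255) / 1914652933202445572096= -3224.07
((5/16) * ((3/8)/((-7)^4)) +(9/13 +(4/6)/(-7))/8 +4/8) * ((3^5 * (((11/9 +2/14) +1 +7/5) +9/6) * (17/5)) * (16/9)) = 15536353669/3495856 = 4444.22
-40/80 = -1/2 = -0.50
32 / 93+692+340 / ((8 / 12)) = 111818 / 93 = 1202.34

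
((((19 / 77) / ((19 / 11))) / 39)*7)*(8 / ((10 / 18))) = 24 / 65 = 0.37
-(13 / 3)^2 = -169 / 9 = -18.78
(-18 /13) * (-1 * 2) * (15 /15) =36 /13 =2.77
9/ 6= 3/ 2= 1.50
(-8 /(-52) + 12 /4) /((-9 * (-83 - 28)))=41 /12987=0.00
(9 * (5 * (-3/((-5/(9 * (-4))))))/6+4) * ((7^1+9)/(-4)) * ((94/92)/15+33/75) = 553948/1725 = 321.13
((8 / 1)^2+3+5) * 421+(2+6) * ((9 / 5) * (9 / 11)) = 30323.78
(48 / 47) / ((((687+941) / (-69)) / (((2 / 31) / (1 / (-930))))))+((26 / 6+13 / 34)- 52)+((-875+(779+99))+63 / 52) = -2053335181 / 50730108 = -40.48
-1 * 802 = -802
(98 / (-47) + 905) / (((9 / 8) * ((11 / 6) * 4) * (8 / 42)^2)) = 6238239 / 2068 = 3016.56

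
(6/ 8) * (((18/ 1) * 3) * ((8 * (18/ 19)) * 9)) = 52488/ 19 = 2762.53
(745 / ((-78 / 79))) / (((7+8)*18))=-11771 / 4212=-2.79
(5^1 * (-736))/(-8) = 460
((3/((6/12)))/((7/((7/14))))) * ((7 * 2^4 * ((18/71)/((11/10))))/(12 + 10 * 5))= 4320/24211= 0.18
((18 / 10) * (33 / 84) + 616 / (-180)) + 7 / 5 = -1657 / 1260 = -1.32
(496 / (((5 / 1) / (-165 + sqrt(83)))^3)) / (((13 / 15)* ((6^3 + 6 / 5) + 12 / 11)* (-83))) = 824439792 / 719693-223035824* sqrt(83) / 10795395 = 957.32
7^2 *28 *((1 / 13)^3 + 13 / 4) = 9797795 / 2197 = 4459.62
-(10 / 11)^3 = -0.75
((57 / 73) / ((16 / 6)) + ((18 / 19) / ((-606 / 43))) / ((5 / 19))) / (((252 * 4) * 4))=0.00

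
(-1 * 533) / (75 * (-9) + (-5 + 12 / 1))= 533 / 668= 0.80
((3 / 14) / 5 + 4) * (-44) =-6226 / 35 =-177.89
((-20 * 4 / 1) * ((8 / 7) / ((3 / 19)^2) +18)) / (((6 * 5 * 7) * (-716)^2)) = -2011 / 42390243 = -0.00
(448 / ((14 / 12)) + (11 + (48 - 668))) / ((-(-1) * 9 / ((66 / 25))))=-66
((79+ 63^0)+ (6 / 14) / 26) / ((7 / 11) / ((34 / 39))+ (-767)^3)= -2723281 / 15356741917699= -0.00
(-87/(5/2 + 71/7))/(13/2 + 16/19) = -15428/16461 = -0.94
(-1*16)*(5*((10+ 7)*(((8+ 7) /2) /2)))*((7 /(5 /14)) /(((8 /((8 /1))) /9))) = -899640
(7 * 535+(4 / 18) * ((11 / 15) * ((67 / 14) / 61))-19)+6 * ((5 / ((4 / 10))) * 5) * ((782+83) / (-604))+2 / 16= 222073007101 / 69635160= 3189.09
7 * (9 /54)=7 /6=1.17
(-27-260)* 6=-1722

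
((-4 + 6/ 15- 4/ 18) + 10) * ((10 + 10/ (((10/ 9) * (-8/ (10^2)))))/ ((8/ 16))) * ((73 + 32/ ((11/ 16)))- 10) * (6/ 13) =-27469180/ 429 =-64030.72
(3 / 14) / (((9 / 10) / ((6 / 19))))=10 / 133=0.08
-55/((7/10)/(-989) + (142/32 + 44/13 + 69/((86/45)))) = -56570800/45180587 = -1.25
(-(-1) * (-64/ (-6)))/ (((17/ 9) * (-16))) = -6/ 17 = -0.35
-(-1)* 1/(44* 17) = 1/748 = 0.00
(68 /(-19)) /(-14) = 0.26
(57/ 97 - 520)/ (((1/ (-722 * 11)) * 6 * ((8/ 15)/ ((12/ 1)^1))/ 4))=6002126790/ 97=61877595.77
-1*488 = -488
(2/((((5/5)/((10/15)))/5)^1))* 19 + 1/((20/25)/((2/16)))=12175/96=126.82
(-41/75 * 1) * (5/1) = -41/15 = -2.73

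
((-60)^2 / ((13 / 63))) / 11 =226800 / 143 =1586.01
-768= -768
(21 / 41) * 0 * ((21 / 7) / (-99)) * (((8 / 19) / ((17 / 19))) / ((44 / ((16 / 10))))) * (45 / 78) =0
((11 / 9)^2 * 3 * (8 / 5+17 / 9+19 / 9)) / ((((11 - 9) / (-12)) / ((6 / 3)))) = -13552 / 45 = -301.16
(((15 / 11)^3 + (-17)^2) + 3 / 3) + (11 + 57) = 479873 / 1331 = 360.54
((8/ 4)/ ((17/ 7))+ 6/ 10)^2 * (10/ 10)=14641/ 7225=2.03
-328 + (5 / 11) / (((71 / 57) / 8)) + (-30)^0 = -253107 / 781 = -324.08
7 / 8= 0.88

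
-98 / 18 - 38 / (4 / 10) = -904 / 9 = -100.44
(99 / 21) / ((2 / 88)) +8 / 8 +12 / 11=16133 / 77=209.52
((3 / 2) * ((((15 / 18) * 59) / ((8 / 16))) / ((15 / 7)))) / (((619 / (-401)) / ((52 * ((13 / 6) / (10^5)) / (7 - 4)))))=-27988597 / 1671300000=-0.02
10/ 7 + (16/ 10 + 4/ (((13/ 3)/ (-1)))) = 958/ 455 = 2.11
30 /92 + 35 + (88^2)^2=2758600281 /46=59969571.33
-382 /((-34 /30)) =5730 /17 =337.06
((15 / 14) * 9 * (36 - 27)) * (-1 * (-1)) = 1215 / 14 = 86.79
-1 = -1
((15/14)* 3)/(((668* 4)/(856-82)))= 0.93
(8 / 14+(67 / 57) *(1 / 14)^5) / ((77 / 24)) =0.18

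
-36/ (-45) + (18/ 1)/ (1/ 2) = 184/ 5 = 36.80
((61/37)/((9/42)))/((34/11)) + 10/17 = 5807/1887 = 3.08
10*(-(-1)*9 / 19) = 90 / 19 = 4.74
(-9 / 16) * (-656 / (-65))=-369 / 65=-5.68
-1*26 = -26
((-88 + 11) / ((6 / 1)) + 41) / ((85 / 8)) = 676 / 255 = 2.65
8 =8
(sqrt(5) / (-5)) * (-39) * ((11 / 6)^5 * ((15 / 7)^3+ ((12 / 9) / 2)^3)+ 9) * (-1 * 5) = -204955635859 * sqrt(5) / 24004512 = -19092.02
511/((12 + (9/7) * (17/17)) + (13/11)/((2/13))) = 78694/3229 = 24.37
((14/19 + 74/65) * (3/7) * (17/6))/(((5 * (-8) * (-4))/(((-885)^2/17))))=18139491/27664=655.71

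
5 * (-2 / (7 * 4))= -5 / 14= -0.36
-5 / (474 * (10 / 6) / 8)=-4 / 79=-0.05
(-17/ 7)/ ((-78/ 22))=187/ 273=0.68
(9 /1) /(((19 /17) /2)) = 306 /19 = 16.11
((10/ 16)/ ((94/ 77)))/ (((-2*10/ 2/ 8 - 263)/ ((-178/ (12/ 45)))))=73425/ 56776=1.29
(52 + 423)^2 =225625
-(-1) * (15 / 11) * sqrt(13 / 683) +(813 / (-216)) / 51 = -271 / 3672 +15 * sqrt(8879) / 7513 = 0.11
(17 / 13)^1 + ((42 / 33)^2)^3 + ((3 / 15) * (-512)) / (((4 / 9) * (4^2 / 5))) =-1530180591 / 23030293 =-66.44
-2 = -2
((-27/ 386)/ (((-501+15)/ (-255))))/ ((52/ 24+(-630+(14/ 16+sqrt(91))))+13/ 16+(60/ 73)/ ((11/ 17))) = 10523282880* sqrt(91)/ 111932647984964857+6575742669100/ 111932647984964857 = 0.00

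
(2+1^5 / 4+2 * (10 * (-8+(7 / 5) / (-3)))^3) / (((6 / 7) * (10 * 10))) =-917673883 / 64800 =-14161.63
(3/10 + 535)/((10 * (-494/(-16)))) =10706/6175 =1.73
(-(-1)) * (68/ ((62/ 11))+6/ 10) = 1963/ 155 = 12.66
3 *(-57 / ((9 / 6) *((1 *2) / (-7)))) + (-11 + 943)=1331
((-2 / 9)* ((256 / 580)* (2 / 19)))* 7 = -1792 / 24795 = -0.07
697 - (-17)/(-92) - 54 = 59139/92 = 642.82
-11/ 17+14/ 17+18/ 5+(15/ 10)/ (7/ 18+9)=3.94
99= 99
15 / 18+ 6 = 41 / 6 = 6.83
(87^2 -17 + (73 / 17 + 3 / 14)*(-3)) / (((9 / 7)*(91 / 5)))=8970785 / 27846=322.16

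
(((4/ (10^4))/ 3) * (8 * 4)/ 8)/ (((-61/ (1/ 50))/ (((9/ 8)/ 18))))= -1/ 91500000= -0.00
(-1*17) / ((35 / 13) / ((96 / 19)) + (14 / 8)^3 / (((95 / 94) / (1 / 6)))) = -12.00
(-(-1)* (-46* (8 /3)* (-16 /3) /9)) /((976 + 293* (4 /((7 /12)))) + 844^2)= 2576 /25349193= 0.00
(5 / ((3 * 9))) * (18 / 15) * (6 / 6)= 2 / 9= 0.22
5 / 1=5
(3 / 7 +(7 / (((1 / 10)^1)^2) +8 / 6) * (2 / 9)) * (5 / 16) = 147685 / 3024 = 48.84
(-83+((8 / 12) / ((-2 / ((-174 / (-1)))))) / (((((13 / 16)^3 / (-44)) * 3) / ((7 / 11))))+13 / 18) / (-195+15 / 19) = -696495673 / 145924740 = -4.77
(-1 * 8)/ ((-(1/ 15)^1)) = 120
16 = 16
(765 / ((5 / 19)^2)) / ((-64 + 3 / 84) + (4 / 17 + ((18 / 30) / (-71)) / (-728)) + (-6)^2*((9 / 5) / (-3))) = -6933288024 / 53555881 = -129.46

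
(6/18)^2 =1/9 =0.11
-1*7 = -7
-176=-176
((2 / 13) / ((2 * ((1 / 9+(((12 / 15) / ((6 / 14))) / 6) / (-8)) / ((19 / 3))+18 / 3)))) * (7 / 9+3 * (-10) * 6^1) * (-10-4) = 1225880 / 38181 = 32.11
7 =7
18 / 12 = 3 / 2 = 1.50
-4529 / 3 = -1509.67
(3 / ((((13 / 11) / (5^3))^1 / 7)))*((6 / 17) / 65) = 34650 / 2873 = 12.06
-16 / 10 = -8 / 5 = -1.60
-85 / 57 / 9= -0.17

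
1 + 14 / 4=9 / 2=4.50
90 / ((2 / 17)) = 765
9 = 9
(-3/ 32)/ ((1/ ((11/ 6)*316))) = -869/ 16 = -54.31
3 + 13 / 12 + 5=109 / 12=9.08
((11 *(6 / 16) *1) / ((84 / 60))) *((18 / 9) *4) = 165 / 7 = 23.57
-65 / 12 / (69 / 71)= -4615 / 828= -5.57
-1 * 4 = -4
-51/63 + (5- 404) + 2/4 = -16771/42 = -399.31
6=6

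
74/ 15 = 4.93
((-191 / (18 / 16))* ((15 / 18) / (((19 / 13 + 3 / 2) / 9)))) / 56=-12415 / 1617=-7.68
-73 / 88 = -0.83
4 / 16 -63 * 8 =-2015 / 4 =-503.75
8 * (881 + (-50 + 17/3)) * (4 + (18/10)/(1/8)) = 123157.33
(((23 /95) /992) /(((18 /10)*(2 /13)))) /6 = 299 /2035584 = 0.00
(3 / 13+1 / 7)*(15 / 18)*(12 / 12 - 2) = -0.31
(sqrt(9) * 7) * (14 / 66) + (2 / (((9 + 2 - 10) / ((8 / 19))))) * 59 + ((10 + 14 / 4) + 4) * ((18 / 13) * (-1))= 81260 / 2717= 29.91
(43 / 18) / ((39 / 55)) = 2365 / 702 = 3.37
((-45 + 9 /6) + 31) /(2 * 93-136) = -1 /4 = -0.25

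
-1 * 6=-6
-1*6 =-6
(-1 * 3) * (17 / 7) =-51 / 7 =-7.29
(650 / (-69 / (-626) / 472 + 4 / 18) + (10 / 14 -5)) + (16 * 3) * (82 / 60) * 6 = 1054747026 / 318535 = 3311.24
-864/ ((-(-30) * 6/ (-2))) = 48/ 5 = 9.60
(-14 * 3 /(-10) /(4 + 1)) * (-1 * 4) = -84 /25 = -3.36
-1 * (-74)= 74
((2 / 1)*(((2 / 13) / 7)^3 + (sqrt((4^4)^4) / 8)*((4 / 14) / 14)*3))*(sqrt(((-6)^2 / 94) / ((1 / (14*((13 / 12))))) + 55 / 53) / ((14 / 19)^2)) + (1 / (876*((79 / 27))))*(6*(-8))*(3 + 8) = -1188 / 5767 + 68220753316*sqrt(42481514) / 91980122689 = 4833.97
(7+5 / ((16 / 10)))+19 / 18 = 805 / 72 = 11.18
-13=-13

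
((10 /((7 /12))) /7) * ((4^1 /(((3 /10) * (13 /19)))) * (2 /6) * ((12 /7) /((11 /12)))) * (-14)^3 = -11673600 /143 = -81633.57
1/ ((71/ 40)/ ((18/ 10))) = 1.01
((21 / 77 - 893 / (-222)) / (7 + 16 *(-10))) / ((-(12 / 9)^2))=617 / 39072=0.02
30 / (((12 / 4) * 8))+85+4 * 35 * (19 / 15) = 3163 / 12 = 263.58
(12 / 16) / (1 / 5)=15 / 4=3.75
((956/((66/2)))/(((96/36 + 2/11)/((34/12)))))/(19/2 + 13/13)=8126/2961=2.74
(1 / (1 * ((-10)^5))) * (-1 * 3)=3 / 100000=0.00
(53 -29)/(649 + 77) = 4/121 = 0.03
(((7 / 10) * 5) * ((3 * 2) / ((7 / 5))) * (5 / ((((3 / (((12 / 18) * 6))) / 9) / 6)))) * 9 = 48600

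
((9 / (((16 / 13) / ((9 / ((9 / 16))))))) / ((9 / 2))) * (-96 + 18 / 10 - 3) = -12636 / 5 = -2527.20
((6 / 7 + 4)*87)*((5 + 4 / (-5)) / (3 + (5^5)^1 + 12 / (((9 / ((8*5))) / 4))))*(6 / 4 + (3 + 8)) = 66555 / 10024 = 6.64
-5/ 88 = -0.06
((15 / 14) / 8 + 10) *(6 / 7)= 3405 / 392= 8.69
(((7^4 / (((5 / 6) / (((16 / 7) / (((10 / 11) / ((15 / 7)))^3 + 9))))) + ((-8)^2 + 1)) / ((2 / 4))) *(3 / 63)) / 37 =2.03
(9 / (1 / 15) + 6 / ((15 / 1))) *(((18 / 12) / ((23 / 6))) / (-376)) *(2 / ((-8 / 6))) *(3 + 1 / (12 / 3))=237627 / 345920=0.69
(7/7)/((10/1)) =1/10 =0.10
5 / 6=0.83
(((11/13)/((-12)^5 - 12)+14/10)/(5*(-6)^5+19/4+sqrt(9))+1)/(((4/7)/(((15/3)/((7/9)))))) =943095835329/83833760218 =11.25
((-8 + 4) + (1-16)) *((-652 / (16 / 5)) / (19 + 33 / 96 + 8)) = 24776 / 175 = 141.58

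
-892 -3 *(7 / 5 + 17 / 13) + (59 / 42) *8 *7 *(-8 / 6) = -587932 / 585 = -1005.01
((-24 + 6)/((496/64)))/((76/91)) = -1638/589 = -2.78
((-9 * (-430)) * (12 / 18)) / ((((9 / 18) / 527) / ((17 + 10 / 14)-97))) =-1509222600 / 7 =-215603228.57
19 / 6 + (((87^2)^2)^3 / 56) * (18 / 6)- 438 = 1692285139813479053489677 / 168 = 10073125832223089604105.22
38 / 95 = 0.40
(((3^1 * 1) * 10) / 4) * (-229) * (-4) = 6870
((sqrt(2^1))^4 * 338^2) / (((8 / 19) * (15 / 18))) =6511908 / 5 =1302381.60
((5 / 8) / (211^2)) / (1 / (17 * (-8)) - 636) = -85 / 3850932937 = -0.00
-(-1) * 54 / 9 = 6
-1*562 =-562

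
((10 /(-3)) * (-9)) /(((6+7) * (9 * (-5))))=-2 /39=-0.05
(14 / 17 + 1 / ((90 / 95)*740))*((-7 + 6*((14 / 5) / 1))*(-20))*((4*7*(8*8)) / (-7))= 1171628416 / 28305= 41392.98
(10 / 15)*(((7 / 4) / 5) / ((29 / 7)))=49 / 870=0.06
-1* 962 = -962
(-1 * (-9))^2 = 81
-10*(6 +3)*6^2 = -3240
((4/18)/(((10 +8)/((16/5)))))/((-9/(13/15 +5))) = -1408/54675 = -0.03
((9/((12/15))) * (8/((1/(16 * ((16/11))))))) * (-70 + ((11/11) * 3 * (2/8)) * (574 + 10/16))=8316720/11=756065.45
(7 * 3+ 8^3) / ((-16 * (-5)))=533 / 80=6.66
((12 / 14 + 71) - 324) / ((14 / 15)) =-26475 / 98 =-270.15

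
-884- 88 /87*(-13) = -75764 /87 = -870.85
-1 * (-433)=433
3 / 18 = 1 / 6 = 0.17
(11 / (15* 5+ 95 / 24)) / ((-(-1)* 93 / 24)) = 2112 / 58745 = 0.04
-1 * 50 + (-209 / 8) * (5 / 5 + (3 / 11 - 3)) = -39 / 8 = -4.88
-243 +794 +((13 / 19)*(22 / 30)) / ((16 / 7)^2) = 40207967 / 72960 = 551.10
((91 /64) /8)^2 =8281 /262144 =0.03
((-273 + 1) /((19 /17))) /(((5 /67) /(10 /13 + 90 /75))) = -6421.93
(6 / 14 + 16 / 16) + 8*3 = 178 / 7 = 25.43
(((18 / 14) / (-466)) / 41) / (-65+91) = -0.00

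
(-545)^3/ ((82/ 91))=-14730954875/ 82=-179645791.16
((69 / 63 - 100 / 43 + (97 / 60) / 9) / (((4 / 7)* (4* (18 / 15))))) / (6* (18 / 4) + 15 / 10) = -170783 / 12705984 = -0.01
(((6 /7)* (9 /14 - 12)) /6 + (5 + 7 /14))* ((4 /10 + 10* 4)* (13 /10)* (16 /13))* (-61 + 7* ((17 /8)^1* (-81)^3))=-1981409545.68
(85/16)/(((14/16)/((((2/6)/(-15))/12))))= -17/1512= -0.01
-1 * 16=-16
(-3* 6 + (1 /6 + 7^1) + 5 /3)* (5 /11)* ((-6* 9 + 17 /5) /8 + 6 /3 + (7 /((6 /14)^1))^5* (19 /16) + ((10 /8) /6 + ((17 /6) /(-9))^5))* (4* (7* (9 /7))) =-15845839638060805 /76527504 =-207060714.25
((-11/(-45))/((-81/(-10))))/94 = 11/34263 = 0.00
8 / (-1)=-8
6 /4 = 3 /2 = 1.50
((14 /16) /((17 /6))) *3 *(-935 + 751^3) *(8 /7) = 7624148688 /17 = 448479334.59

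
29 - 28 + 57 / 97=154 / 97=1.59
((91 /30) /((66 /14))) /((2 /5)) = 637 /396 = 1.61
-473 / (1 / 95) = -44935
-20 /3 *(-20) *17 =6800 /3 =2266.67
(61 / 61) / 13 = 1 / 13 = 0.08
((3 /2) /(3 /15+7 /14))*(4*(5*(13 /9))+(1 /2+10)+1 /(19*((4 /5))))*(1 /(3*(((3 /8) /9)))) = 269870 /399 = 676.37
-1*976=-976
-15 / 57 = -5 / 19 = -0.26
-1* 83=-83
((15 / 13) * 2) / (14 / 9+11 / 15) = 1350 / 1339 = 1.01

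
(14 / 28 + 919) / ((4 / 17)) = 31263 / 8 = 3907.88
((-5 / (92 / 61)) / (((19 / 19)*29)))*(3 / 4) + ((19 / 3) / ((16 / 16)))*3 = 201853 / 10672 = 18.91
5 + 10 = 15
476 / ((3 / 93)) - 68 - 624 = 14064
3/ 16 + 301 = 4819/ 16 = 301.19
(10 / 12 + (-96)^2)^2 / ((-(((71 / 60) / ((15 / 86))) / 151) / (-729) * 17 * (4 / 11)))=5445706328723925 / 24424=222965375398.13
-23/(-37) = 23/37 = 0.62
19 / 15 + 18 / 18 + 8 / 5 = 58 / 15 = 3.87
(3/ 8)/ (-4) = -3/ 32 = -0.09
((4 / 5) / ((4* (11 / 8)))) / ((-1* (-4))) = 2 / 55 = 0.04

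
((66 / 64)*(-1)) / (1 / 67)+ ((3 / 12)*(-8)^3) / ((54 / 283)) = -639281 / 864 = -739.91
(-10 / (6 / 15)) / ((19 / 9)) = -225 / 19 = -11.84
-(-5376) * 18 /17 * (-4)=-387072 /17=-22768.94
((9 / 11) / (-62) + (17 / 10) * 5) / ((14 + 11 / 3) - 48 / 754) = 3273114 / 6788969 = 0.48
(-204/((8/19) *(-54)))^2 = 104329/1296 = 80.50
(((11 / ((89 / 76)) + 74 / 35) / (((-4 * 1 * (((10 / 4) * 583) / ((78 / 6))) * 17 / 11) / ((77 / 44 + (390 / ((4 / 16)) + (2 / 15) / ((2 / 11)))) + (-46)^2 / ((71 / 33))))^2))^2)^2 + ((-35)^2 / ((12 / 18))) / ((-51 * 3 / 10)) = 16117629976295416092966837445963133914678116024660509069583978367925698877264017681 / 27719624443109218085921830831504699948341333662670656100000000000000000000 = 581451960.48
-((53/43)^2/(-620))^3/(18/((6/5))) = 22164361129/22598367191131080000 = 0.00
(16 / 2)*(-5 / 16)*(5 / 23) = -25 / 46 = -0.54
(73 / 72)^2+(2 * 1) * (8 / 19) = 184195 / 98496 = 1.87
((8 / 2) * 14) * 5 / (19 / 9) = 2520 / 19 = 132.63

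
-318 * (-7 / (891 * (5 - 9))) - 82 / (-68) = 2935 / 5049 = 0.58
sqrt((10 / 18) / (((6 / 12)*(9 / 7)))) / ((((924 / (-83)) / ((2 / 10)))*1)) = -83*sqrt(70) / 41580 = -0.02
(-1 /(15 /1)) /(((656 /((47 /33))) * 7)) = -47 /2273040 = -0.00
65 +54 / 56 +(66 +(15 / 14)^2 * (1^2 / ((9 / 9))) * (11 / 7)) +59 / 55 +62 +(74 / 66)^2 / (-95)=2793777719 / 14194026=196.83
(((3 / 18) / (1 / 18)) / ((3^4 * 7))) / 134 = 1 / 25326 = 0.00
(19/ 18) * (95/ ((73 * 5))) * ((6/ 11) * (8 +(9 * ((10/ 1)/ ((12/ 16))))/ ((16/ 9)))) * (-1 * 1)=-54511/ 4818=-11.31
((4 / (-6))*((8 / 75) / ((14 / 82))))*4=-2624 / 1575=-1.67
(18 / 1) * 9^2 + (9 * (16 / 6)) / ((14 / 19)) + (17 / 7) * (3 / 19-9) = 195390 / 133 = 1469.10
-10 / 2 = -5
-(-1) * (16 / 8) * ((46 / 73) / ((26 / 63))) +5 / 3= 13439 / 2847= 4.72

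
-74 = -74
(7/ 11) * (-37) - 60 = -919/ 11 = -83.55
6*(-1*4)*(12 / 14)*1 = -144 / 7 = -20.57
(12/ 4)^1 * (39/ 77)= 117/ 77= 1.52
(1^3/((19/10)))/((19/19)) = 10/19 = 0.53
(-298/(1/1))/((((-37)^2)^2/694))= -206812/1874161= -0.11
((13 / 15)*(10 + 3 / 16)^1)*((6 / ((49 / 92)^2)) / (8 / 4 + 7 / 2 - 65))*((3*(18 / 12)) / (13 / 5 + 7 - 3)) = -6725706 / 3142909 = -2.14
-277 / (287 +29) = -277 / 316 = -0.88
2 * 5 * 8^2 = 640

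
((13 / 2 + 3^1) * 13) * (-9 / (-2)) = 2223 / 4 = 555.75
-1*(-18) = 18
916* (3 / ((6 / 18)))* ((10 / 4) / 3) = 6870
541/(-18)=-541/18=-30.06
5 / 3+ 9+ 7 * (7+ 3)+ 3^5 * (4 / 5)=4126 / 15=275.07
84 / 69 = 28 / 23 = 1.22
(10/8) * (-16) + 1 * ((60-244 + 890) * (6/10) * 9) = 18962/5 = 3792.40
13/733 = 0.02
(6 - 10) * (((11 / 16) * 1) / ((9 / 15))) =-55 / 12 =-4.58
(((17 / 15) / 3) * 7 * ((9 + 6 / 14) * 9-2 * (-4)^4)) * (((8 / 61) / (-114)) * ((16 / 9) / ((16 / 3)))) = 40664 / 93879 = 0.43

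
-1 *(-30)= 30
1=1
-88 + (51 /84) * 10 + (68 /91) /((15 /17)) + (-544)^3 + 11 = -439500663643 /2730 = -160989254.08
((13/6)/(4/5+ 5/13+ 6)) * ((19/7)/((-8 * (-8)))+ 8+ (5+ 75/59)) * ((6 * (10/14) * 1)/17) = 1598473825/1468905536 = 1.09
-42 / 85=-0.49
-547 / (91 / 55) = -30085 / 91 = -330.60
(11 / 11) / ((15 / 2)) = 0.13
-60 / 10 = -6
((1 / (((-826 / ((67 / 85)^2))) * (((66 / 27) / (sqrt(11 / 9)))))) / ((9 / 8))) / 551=-8978 * sqrt(11) / 54256708275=-0.00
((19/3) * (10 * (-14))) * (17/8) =-11305/6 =-1884.17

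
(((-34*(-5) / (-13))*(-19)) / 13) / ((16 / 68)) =27455 / 338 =81.23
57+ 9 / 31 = 1776 / 31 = 57.29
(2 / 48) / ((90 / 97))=97 / 2160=0.04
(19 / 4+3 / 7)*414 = 2143.93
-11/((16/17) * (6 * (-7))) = 187/672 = 0.28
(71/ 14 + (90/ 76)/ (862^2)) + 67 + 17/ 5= 74584529163/ 988248520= 75.47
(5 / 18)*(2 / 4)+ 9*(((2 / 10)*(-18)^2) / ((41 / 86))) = 1223.44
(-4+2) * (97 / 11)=-194 / 11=-17.64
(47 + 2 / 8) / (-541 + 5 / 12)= -0.09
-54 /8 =-27 /4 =-6.75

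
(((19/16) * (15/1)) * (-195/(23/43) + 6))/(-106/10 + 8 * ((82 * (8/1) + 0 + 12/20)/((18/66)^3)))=-16700175/677041616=-0.02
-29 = -29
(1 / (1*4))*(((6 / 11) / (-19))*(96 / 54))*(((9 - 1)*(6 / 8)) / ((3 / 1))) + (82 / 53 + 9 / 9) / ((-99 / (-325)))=277027 / 33231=8.34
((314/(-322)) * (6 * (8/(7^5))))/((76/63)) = -16956/7344659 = -0.00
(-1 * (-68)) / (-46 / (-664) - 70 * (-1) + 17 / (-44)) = 124168 / 127241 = 0.98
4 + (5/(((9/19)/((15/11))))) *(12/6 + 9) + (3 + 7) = 517/3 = 172.33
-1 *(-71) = 71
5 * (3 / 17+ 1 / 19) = 370 / 323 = 1.15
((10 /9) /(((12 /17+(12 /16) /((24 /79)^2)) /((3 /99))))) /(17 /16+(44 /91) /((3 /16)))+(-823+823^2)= 8188937064080818 /12104751549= 676506.00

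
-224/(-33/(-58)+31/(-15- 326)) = -142912/305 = -468.56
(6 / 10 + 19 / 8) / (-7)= -17 / 40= -0.42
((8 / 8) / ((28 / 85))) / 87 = 85 / 2436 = 0.03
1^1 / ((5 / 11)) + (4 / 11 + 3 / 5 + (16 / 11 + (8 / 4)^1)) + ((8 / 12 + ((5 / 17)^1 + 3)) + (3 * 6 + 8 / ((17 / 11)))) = 94684 / 2805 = 33.76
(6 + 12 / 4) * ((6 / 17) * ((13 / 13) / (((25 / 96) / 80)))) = 82944 / 85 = 975.81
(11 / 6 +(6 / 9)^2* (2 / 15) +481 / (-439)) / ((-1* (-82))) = 94459 / 9719460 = 0.01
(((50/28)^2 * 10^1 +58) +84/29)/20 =263693/56840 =4.64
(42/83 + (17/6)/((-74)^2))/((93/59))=81500417/253615464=0.32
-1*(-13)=13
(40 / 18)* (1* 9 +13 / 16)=785 / 36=21.81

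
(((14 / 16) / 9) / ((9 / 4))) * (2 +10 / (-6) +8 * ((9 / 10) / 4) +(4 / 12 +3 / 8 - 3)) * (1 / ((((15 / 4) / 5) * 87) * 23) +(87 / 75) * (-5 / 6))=7712537 / 1166983200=0.01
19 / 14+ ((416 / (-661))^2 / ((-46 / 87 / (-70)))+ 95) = 20933725147 / 140688562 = 148.79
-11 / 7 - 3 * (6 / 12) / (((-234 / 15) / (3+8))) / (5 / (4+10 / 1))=253 / 182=1.39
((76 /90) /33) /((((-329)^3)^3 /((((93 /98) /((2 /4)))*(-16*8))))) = 150784 /1095378873619309971316951095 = 0.00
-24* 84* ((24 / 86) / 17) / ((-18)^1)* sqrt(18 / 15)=1344* sqrt(30) / 3655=2.01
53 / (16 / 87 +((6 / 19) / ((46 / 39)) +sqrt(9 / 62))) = 2145180482214 / 5271281693 - 229825653399*sqrt(62) / 5271281693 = 63.65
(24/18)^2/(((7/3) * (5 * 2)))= 8/105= 0.08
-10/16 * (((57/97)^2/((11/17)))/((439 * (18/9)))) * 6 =-828495/363488488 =-0.00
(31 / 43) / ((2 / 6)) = 93 / 43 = 2.16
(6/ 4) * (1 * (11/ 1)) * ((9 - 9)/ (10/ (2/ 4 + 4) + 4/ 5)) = 0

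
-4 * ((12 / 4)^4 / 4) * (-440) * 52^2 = 96370560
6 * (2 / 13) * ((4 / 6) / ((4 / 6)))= 12 / 13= 0.92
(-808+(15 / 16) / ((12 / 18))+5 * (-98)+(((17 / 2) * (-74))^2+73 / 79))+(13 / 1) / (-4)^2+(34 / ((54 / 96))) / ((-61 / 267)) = 182311594319 / 462624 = 394081.57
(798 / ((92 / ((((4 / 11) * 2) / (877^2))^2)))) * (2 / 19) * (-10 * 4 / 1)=-53760 / 1646309862077903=-0.00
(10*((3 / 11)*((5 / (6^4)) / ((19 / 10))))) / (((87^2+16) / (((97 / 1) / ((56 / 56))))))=2425 / 34241724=0.00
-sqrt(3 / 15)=-sqrt(5) / 5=-0.45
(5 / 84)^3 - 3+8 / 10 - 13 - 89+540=1291502641 / 2963520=435.80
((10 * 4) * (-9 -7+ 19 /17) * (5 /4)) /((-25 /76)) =2262.12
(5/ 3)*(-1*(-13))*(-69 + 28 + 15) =-1690/ 3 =-563.33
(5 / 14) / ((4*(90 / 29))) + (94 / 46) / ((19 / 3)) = 154801 / 440496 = 0.35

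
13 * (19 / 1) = 247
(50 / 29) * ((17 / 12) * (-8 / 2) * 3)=-850 / 29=-29.31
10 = 10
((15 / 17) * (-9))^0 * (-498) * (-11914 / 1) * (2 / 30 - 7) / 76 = -541271.83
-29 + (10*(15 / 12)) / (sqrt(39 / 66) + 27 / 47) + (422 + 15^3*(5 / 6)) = 55225*sqrt(286) / 25358 + 80587119 / 25358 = 3214.81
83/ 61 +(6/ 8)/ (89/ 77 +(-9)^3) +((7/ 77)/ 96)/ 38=46630887307/ 34296237888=1.36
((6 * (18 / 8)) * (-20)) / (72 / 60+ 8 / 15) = -155.77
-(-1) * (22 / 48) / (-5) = -11 / 120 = -0.09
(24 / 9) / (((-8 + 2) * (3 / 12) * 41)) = -16 / 369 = -0.04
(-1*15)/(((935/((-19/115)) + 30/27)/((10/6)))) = 855/193507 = 0.00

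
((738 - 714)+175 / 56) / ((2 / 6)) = 651 / 8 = 81.38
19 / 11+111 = 1240 / 11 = 112.73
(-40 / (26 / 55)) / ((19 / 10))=-11000 / 247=-44.53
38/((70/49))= 133/5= 26.60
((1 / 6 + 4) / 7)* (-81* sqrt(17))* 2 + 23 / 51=23 / 51 - 675* sqrt(17) / 7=-397.13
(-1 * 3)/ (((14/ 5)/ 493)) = -7395/ 14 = -528.21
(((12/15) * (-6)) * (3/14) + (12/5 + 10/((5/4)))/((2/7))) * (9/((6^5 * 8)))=619/120960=0.01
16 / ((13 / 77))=1232 / 13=94.77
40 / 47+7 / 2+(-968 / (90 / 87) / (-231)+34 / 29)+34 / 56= 17485357 / 1717380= 10.18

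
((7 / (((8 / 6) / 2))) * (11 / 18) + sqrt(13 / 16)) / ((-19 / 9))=-231 / 76 - 9 * sqrt(13) / 76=-3.47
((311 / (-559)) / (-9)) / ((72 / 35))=10885 / 362232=0.03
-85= -85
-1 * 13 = -13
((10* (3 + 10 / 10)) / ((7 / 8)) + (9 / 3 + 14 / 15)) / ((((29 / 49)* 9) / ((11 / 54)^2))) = 0.39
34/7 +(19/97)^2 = 322433/65863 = 4.90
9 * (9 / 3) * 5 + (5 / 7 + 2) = 964 / 7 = 137.71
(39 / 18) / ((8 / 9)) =39 / 16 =2.44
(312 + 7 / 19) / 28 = 5935 / 532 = 11.16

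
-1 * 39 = -39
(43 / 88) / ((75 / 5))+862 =1137883 / 1320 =862.03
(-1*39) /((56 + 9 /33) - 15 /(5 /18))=-429 /25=-17.16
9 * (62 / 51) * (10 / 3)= 620 / 17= 36.47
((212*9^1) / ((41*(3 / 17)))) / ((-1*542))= -5406 / 11111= -0.49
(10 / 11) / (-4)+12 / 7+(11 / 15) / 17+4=217169 / 39270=5.53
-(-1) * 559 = 559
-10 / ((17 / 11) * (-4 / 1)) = 55 / 34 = 1.62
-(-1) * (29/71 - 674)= -47825/71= -673.59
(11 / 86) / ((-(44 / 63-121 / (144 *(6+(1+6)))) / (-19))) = 124488 / 32465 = 3.83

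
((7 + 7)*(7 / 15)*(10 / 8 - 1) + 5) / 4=199 / 120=1.66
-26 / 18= -13 / 9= -1.44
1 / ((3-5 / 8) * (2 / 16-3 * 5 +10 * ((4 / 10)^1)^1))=-64 / 1653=-0.04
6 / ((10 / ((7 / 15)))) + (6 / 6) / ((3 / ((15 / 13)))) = 216 / 325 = 0.66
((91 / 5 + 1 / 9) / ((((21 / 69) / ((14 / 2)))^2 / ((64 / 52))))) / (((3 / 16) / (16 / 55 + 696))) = 4273426743296 / 96525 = 44272745.33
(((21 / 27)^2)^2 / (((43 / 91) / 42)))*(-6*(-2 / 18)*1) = 21.68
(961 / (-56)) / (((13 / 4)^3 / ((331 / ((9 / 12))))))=-10178912 / 46137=-220.62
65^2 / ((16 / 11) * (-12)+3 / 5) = -232375 / 927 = -250.67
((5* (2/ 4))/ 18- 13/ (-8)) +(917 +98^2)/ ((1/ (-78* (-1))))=59086063/ 72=820639.76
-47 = -47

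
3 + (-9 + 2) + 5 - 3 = -2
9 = 9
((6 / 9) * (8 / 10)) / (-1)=-8 / 15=-0.53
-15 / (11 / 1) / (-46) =15 / 506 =0.03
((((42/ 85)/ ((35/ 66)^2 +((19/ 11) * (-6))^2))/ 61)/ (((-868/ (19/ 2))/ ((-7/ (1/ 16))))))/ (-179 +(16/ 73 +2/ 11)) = -620288592/ 1201462899815225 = -0.00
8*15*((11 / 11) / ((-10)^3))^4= 3 / 25000000000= 0.00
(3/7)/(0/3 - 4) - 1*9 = -255/28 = -9.11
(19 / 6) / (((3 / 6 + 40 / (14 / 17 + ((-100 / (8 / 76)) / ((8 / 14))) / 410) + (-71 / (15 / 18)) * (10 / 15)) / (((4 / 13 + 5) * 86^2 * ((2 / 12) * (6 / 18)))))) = -622170010 / 6187267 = -100.56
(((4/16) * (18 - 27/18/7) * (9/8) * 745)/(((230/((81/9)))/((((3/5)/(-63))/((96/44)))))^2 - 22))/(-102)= -7482035/7019171885824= -0.00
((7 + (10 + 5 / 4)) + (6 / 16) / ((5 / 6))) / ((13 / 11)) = 2057 / 130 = 15.82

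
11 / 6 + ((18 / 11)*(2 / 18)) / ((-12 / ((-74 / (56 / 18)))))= 2027 / 924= 2.19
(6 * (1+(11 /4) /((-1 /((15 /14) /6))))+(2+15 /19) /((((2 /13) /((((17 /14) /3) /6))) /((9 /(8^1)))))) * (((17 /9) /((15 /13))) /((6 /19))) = 1666561 /72576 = 22.96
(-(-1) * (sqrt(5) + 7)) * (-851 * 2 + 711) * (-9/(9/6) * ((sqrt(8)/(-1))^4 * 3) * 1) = 1141632 * sqrt(5) + 7991424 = 10544190.76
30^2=900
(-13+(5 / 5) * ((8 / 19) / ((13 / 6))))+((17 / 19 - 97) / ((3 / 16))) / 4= -104441 / 741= -140.95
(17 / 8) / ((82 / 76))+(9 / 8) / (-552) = 118741 / 60352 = 1.97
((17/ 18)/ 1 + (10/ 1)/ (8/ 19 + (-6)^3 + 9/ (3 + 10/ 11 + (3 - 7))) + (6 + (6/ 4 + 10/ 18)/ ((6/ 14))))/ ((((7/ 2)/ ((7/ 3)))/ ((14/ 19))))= 52908212/ 9198603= 5.75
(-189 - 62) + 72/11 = -2689/11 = -244.45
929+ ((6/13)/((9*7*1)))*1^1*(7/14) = 253618/273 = 929.00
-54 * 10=-540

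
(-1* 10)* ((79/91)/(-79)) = 10/91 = 0.11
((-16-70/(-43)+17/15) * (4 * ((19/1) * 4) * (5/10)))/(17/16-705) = 20766848/7264635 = 2.86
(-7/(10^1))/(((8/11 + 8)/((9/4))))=-231/1280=-0.18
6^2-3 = 33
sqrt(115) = 10.72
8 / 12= 2 / 3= 0.67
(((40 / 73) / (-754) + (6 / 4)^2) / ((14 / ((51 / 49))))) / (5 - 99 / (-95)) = 1199665605 / 43347116176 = 0.03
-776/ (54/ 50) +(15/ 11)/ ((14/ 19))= -2979905/ 4158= -716.67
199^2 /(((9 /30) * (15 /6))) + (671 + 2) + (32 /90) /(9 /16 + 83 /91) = 5166446011 /96615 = 53474.57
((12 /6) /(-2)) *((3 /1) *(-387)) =1161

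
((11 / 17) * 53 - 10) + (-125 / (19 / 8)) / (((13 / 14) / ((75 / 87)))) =-2991681 / 121771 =-24.57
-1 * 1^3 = -1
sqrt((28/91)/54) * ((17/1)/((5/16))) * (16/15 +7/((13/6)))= 227936 * sqrt(78)/114075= 17.65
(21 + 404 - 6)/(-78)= -419/78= -5.37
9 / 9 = 1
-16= -16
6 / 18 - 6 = -17 / 3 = -5.67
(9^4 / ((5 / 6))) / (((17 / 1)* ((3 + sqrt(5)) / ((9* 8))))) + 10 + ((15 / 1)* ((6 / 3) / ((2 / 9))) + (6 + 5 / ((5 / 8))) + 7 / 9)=19254106 / 765 -708588* sqrt(5) / 85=6528.17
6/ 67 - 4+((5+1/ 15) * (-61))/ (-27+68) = -471742/ 41205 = -11.45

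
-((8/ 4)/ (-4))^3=1/ 8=0.12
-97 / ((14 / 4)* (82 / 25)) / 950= -97 / 10906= -0.01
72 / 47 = 1.53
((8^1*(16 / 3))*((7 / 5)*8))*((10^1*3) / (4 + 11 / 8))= 114688 / 43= 2667.16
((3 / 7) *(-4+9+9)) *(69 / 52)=207 / 26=7.96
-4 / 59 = -0.07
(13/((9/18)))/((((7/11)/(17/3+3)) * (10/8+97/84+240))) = 14872/10181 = 1.46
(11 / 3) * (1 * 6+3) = 33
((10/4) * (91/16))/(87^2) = 455/242208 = 0.00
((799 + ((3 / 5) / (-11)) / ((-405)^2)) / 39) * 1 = 2402692874 / 117277875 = 20.49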